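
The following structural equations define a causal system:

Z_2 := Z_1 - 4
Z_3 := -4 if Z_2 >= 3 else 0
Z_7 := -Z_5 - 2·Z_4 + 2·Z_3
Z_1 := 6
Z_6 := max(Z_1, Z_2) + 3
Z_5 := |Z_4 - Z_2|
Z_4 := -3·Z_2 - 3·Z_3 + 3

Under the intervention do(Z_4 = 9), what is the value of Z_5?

Intervening sets Z_4 = 9 and removes its equation (Z_4 := -3·Z_2 - 3·Z_3 + 3).
Z_2 = Z_1 - 4  [with Z_1=6]  = 2
Z_5 = |Z_4 - Z_2|  [with Z_4=9, Z_2=2]  = 7

7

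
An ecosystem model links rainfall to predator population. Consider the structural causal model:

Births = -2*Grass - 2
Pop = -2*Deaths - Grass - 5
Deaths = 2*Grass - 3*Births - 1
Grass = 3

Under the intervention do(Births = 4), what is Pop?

Under do(Births=4), the mechanism Births = -2*Grass - 2 is discarded; Births is fixed at 4.
Deaths = 2*Grass - 3*Births - 1  [with Grass=3, Births=4]  = -7
Pop = -2*Deaths - Grass - 5  [with Deaths=-7, Grass=3]  = 6

6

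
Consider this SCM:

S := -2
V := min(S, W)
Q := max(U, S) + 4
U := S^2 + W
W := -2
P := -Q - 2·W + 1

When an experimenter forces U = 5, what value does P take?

-4

Under do(U=5), the mechanism U := S^2 + W is discarded; U is fixed at 5.
Q = max(U, S) + 4  [with U=5, S=-2]  = 9
P = -Q - 2·W + 1  [with Q=9, W=-2]  = -4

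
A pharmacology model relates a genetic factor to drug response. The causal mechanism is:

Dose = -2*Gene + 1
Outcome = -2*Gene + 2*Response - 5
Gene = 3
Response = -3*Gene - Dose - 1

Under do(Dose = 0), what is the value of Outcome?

Under do(Dose=0), the mechanism Dose = -2*Gene + 1 is discarded; Dose is fixed at 0.
Response = -3*Gene - Dose - 1  [with Gene=3, Dose=0]  = -10
Outcome = -2*Gene + 2*Response - 5  [with Gene=3, Response=-10]  = -31

-31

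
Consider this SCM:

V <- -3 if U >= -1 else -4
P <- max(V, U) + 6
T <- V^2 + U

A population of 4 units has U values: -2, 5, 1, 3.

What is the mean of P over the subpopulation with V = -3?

9

Observing V=-3 restricts to units where V's equation naturally yields -3: U ∈ {5, 1, 3}. In that subpopulation P = 11, 7, 9, mean 9.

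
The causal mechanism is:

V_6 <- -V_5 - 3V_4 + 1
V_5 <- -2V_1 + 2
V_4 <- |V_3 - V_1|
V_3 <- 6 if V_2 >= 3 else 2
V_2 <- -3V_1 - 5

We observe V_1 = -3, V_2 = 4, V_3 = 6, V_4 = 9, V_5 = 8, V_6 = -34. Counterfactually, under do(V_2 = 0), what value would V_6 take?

-22

Under do(V_2=0), the mechanism V_2 <- -3V_1 - 5 is discarded; V_2 is fixed at 0.
V_3 = 6 if V_2 >= 3 else 2  [with V_2=0]  = 2
V_4 = |V_3 - V_1|  [with V_3=2, V_1=-3]  = 5
V_5 = -2V_1 + 2  [with V_1=-3]  = 8
V_6 = -V_5 - 3V_4 + 1  [with V_5=8, V_4=5]  = -22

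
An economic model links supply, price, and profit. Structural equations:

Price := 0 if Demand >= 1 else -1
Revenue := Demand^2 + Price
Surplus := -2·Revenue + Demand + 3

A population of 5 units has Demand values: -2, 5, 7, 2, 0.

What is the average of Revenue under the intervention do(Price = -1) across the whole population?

15.4

Every unit gets Price=-1 under the intervention. Revenue values become 3, 24, 48, 3, -1; E[Revenue|do(Price=-1)] = 15.4.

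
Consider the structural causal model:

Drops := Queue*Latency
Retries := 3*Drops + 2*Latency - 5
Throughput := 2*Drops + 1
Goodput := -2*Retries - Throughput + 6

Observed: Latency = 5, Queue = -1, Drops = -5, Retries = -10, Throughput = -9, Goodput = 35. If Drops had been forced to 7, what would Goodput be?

The intervention breaks the incoming arrows to Drops: Drops := Queue*Latency no longer applies, and Drops = 7.
Retries = 3*Drops + 2*Latency - 5  [with Drops=7, Latency=5]  = 26
Throughput = 2*Drops + 1  [with Drops=7]  = 15
Goodput = -2*Retries - Throughput + 6  [with Retries=26, Throughput=15]  = -61

-61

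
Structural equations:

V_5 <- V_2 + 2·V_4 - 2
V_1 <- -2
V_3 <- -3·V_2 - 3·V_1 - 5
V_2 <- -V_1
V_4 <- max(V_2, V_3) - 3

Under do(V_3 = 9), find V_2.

2

Under do(V_3=9), the mechanism V_3 <- -3·V_2 - 3·V_1 - 5 is discarded; V_3 is fixed at 9.
Since V_2 is not a descendant of the intervened variable, it is unaffected.
V_2 = -V_1  [with V_1=-2]  = 2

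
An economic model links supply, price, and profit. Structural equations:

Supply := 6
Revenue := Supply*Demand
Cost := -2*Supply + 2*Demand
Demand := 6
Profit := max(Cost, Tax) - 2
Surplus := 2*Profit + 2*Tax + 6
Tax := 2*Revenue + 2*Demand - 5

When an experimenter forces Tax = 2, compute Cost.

do(Tax=2) replaces the equation Tax := 2*Revenue + 2*Demand - 5 with the constant Tax = 2.
Cost is not downstream of the intervention, so its value is determined by the original equations.
Cost = -2*Supply + 2*Demand  [with Supply=6, Demand=6]  = 0

0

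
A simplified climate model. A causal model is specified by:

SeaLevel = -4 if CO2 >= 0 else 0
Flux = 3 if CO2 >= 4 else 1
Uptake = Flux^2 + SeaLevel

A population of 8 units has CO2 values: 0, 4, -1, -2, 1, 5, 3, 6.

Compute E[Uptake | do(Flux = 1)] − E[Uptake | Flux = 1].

-0.6

The intervention sets Flux=1 in all 8 units regardless of CO2. Recomputing Uptake per unit gives -3, -3, 1, 1, -3, -3, -3, -3; average -2.
E[Uptake|Flux=1] averages over only the 5 units with Flux=1 (CO2 = 0, -1, -2, 1, 3): Uptake = -3, 1, 1, -3, -3, mean -1.4.
Difference = -2 − (-1.4) = -0.6.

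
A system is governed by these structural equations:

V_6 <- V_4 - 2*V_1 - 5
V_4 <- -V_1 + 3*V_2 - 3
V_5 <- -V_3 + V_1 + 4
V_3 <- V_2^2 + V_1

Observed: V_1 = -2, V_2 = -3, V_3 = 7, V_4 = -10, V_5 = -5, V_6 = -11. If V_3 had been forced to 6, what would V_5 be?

-4

do(V_3=6) replaces the equation V_3 <- V_2^2 + V_1 with the constant V_3 = 6.
V_5 = -V_3 + V_1 + 4  [with V_3=6, V_1=-2]  = -4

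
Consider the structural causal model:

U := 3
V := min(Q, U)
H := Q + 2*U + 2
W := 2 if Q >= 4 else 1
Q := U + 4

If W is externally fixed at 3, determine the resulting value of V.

Intervening sets W = 3 and removes its equation (W := 2 if Q >= 4 else 1).
No directed path runs from W to V, so V keeps its natural value.
Q = U + 4  [with U=3]  = 7
V = min(Q, U)  [with Q=7, U=3]  = 3

3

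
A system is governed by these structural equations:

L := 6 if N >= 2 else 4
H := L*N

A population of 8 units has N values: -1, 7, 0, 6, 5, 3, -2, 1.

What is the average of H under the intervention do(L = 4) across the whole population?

9.5

Every unit gets L=4 under the intervention. H values become -4, 28, 0, 24, 20, 12, -8, 4; E[H|do(L=4)] = 9.5.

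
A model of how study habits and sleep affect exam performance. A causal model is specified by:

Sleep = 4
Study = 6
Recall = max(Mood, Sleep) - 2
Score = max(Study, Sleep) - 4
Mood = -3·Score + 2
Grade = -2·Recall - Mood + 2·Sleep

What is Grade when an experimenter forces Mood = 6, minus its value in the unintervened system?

Under do(Mood=6), the mechanism Mood = -3·Score + 2 is discarded; Mood is fixed at 6.
Recall = max(Mood, Sleep) - 2  [with Mood=6, Sleep=4]  = 4
Grade = -2·Recall - Mood + 2·Sleep  [with Recall=4, Mood=6, Sleep=4]  = -6
Without intervention: Score = max(Study, Sleep) - 4  [with Study=6, Sleep=4]  = 2; Mood = -3·Score + 2  [with Score=2]  = -4; Recall = max(Mood, Sleep) - 2  [with Mood=-4, Sleep=4]  = 2; Grade = -2·Recall - Mood + 2·Sleep  [with Recall=2, Mood=-4, Sleep=4]  = 8.
Change = -6 − 8 = -14.

-14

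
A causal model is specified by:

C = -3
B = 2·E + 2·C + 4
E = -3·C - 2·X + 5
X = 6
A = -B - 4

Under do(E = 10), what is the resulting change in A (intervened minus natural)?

do(E=10) replaces the equation E = -3·C - 2·X + 5 with the constant E = 10.
B = 2·E + 2·C + 4  [with E=10, C=-3]  = 18
A = -B - 4  [with B=18]  = -22
Without intervention: E = -3·C - 2·X + 5  [with C=-3, X=6]  = 2; B = 2·E + 2·C + 4  [with E=2, C=-3]  = 2; A = -B - 4  [with B=2]  = -6.
Change = -22 − (-6) = -16.

-16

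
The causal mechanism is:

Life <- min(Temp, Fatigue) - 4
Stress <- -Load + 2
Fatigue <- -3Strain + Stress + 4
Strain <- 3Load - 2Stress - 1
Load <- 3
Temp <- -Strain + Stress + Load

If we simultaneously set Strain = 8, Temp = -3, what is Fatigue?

-21

Setting Strain = 8, Temp = -3 by intervention discards those variables' equations.
Stress = -Load + 2  [with Load=3]  = -1
Fatigue = -3Strain + Stress + 4  [with Strain=8, Stress=-1]  = -21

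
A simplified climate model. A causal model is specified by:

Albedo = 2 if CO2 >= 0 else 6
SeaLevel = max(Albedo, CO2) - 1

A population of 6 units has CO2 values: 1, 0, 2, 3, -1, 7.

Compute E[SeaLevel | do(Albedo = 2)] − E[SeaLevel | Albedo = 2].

-0.2

The intervention sets Albedo=2 in all 6 units regardless of CO2. Recomputing SeaLevel per unit gives 1, 1, 1, 2, 1, 6; average 2.
Conditioning on Albedo=2 selects the 5 unit(s) with CO2 ∈ {1, 0, 2, 3, 7}. Their SeaLevel values: 1, 1, 1, 2, 6. Mean = 2.2.
Difference = 2 − 2.2 = -0.2.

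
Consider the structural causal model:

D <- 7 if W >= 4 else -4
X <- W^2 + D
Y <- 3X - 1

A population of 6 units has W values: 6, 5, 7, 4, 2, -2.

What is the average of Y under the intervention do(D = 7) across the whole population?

Every unit gets D=7 under the intervention. Y values become 128, 95, 167, 68, 32, 32; E[Y|do(D=7)] = 87.

87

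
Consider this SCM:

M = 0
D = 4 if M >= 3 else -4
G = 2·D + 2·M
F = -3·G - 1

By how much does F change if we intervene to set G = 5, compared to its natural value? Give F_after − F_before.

The intervention breaks the incoming arrows to G: G = 2·D + 2·M no longer applies, and G = 5.
F = -3·G - 1  [with G=5]  = -16
Without intervention: D = 4 if M >= 3 else -4  [with M=0]  = -4; G = 2·D + 2·M  [with D=-4, M=0]  = -8; F = -3·G - 1  [with G=-8]  = 23.
Change = -16 − 23 = -39.

-39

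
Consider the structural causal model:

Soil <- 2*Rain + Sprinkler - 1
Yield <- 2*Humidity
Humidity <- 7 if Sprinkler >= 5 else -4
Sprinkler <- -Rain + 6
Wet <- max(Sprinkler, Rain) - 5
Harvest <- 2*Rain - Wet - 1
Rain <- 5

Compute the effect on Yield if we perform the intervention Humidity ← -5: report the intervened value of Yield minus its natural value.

-2

The intervention breaks the incoming arrows to Humidity: Humidity <- 7 if Sprinkler >= 5 else -4 no longer applies, and Humidity = -5.
Yield = 2*Humidity  [with Humidity=-5]  = -10
Without intervention: Sprinkler = -Rain + 6  [with Rain=5]  = 1; Humidity = 7 if Sprinkler >= 5 else -4  [with Sprinkler=1]  = -4; Yield = 2*Humidity  [with Humidity=-4]  = -8.
Change = -10 − (-8) = -2.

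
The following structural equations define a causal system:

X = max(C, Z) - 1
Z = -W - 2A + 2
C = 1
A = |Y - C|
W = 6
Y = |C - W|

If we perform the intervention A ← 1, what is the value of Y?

5

Under do(A=1), the mechanism A = |Y - C| is discarded; A is fixed at 1.
Since Y is not a descendant of the intervened variable, it is unaffected.
Y = |C - W|  [with C=1, W=6]  = 5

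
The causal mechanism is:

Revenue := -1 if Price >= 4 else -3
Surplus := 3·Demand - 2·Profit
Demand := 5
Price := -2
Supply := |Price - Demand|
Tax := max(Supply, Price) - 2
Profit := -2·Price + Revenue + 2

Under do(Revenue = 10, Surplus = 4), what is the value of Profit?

16

The joint intervention fixes Revenue = 10, Surplus = 4, removing each variable's own equation.
Profit = -2·Price + Revenue + 2  [with Price=-2, Revenue=10]  = 16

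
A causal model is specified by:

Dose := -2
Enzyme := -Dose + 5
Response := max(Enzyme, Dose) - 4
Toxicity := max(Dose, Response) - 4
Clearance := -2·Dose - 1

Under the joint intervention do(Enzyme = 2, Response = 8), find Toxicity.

4

Setting Enzyme = 2, Response = 8 by intervention discards those variables' equations.
Toxicity = max(Dose, Response) - 4  [with Dose=-2, Response=8]  = 4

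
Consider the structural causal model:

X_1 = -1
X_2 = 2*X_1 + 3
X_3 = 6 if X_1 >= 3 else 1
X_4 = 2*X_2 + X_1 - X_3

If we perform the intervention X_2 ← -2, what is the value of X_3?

The intervention breaks the incoming arrows to X_2: X_2 = 2*X_1 + 3 no longer applies, and X_2 = -2.
Since X_3 is not a descendant of the intervened variable, it is unaffected.
X_3 = 6 if X_1 >= 3 else 1  [with X_1=-1]  = 1

1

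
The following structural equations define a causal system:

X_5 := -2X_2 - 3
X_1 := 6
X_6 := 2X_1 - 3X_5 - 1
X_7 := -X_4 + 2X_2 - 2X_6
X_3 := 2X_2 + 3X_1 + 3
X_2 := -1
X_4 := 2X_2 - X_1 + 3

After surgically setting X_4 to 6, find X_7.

-36

The intervention breaks the incoming arrows to X_4: X_4 := 2X_2 - X_1 + 3 no longer applies, and X_4 = 6.
X_5 = -2X_2 - 3  [with X_2=-1]  = -1
X_6 = 2X_1 - 3X_5 - 1  [with X_1=6, X_5=-1]  = 14
X_7 = -X_4 + 2X_2 - 2X_6  [with X_4=6, X_2=-1, X_6=14]  = -36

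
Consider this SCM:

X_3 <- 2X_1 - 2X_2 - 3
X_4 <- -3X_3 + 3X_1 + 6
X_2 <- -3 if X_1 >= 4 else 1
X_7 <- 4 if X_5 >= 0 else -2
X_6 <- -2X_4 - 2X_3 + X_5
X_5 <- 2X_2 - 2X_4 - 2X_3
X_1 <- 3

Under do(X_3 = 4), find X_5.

-12

do(X_3=4) replaces the equation X_3 <- 2X_1 - 2X_2 - 3 with the constant X_3 = 4.
X_2 = -3 if X_1 >= 4 else 1  [with X_1=3]  = 1
X_4 = -3X_3 + 3X_1 + 6  [with X_3=4, X_1=3]  = 3
X_5 = 2X_2 - 2X_4 - 2X_3  [with X_2=1, X_4=3, X_3=4]  = -12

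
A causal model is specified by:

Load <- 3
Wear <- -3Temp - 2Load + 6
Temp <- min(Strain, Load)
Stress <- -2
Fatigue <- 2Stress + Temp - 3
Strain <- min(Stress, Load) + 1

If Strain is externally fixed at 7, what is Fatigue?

-4

The intervention breaks the incoming arrows to Strain: Strain <- min(Stress, Load) + 1 no longer applies, and Strain = 7.
Temp = min(Strain, Load)  [with Strain=7, Load=3]  = 3
Fatigue = 2Stress + Temp - 3  [with Stress=-2, Temp=3]  = -4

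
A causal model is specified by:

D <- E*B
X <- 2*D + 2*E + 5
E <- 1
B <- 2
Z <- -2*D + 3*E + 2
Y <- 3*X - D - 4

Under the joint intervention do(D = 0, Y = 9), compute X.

Setting D = 0, Y = 9 by intervention discards those variables' equations.
X = 2*D + 2*E + 5  [with D=0, E=1]  = 7

7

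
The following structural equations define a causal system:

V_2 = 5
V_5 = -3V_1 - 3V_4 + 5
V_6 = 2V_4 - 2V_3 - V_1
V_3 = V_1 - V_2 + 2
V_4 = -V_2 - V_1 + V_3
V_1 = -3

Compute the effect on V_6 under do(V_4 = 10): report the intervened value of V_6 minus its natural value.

Under do(V_4=10), the mechanism V_4 = -V_2 - V_1 + V_3 is discarded; V_4 is fixed at 10.
V_3 = V_1 - V_2 + 2  [with V_1=-3, V_2=5]  = -6
V_6 = 2V_4 - 2V_3 - V_1  [with V_4=10, V_3=-6, V_1=-3]  = 35
Without intervention: V_3 = V_1 - V_2 + 2  [with V_1=-3, V_2=5]  = -6; V_4 = -V_2 - V_1 + V_3  [with V_2=5, V_1=-3, V_3=-6]  = -8; V_6 = 2V_4 - 2V_3 - V_1  [with V_4=-8, V_3=-6, V_1=-3]  = -1.
Change = 35 − (-1) = 36.

36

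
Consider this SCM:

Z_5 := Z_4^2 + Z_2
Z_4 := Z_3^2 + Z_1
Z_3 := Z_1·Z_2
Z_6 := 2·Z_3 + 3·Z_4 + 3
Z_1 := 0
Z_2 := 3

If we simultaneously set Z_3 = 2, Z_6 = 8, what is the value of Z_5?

19

The joint intervention fixes Z_3 = 2, Z_6 = 8, removing each variable's own equation.
Z_4 = Z_3^2 + Z_1  [with Z_3=2, Z_1=0]  = 4
Z_5 = Z_4^2 + Z_2  [with Z_4=4, Z_2=3]  = 19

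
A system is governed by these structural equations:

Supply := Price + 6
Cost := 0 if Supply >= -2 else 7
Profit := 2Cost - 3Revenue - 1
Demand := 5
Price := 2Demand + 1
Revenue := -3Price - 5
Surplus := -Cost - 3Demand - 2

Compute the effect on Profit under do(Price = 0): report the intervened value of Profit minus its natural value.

Under do(Price=0), the mechanism Price := 2Demand + 1 is discarded; Price is fixed at 0.
Supply = Price + 6  [with Price=0]  = 6
Cost = 0 if Supply >= -2 else 7  [with Supply=6]  = 0
Revenue = -3Price - 5  [with Price=0]  = -5
Profit = 2Cost - 3Revenue - 1  [with Cost=0, Revenue=-5]  = 14
Without intervention: Price = 2Demand + 1  [with Demand=5]  = 11; Supply = Price + 6  [with Price=11]  = 17; Cost = 0 if Supply >= -2 else 7  [with Supply=17]  = 0; Revenue = -3Price - 5  [with Price=11]  = -38; Profit = 2Cost - 3Revenue - 1  [with Cost=0, Revenue=-38]  = 113.
Change = 14 − 113 = -99.

-99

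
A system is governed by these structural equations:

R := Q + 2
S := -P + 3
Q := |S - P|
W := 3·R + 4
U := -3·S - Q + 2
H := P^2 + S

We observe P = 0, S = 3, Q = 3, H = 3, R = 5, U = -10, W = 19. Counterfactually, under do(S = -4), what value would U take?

Under do(S=-4), the mechanism S := -P + 3 is discarded; S is fixed at -4.
Q = |S - P|  [with S=-4, P=0]  = 4
U = -3·S - Q + 2  [with S=-4, Q=4]  = 10

10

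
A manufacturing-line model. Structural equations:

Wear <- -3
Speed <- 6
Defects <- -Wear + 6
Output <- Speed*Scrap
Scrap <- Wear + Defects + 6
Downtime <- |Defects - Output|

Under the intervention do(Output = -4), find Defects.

do(Output=-4) replaces the equation Output <- Speed*Scrap with the constant Output = -4.
Defects is not downstream of the intervention, so its value is determined by the original equations.
Defects = -Wear + 6  [with Wear=-3]  = 9

9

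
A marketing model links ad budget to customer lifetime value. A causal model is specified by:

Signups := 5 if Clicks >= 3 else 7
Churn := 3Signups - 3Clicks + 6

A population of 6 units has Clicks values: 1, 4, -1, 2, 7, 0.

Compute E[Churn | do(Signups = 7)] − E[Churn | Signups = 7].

Under do(Signups=7), Signups's equation is replaced by Signups=7 for every unit. Per-unit Churn: 24, 15, 30, 21, 6, 27. Mean = 20.5.
Observing Signups=7 restricts to units where Signups's equation naturally yields 7: Clicks ∈ {1, -1, 2, 0}. In that subpopulation Churn = 24, 30, 21, 27, mean 25.5.
Difference = 20.5 − 25.5 = -5.

-5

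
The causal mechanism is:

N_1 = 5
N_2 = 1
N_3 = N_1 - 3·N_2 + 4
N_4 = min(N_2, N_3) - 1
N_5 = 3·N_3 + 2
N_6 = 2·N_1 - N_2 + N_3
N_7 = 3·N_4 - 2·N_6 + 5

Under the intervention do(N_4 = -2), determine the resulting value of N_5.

Intervening sets N_4 = -2 and removes its equation (N_4 = min(N_2, N_3) - 1).
No directed path runs from N_4 to N_5, so N_5 keeps its natural value.
N_3 = N_1 - 3·N_2 + 4  [with N_1=5, N_2=1]  = 6
N_5 = 3·N_3 + 2  [with N_3=6]  = 20

20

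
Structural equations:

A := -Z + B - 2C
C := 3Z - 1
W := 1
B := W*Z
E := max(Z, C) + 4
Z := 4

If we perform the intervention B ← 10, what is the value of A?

-16

Under do(B=10), the mechanism B := W*Z is discarded; B is fixed at 10.
C = 3Z - 1  [with Z=4]  = 11
A = -Z + B - 2C  [with Z=4, B=10, C=11]  = -16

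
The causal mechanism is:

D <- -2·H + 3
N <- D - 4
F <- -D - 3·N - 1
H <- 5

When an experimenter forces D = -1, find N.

The intervention breaks the incoming arrows to D: D <- -2·H + 3 no longer applies, and D = -1.
N = D - 4  [with D=-1]  = -5

-5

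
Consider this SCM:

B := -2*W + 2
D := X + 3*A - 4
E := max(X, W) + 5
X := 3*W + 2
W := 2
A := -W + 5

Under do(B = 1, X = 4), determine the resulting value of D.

Under do(B = 1, X = 4), each intervened variable's structural equation is replaced by its fixed value.
A = -W + 5  [with W=2]  = 3
D = X + 3*A - 4  [with X=4, A=3]  = 9

9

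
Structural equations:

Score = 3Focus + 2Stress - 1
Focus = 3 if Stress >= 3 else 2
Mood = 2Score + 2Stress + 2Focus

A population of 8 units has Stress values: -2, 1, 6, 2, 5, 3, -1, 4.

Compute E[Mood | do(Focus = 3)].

Every unit gets Focus=3 under the intervention. Mood values become 10, 28, 58, 34, 52, 40, 16, 46; E[Mood|do(Focus=3)] = 35.5.

35.5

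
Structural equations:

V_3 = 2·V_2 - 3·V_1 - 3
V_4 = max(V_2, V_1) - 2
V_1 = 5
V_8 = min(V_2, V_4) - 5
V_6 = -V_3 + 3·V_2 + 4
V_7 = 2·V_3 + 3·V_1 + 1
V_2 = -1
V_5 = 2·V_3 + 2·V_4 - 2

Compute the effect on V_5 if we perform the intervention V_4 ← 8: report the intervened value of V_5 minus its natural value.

Intervening sets V_4 = 8 and removes its equation (V_4 = max(V_2, V_1) - 2).
V_3 = 2·V_2 - 3·V_1 - 3  [with V_2=-1, V_1=5]  = -20
V_5 = 2·V_3 + 2·V_4 - 2  [with V_3=-20, V_4=8]  = -26
Without intervention: V_3 = 2·V_2 - 3·V_1 - 3  [with V_2=-1, V_1=5]  = -20; V_4 = max(V_2, V_1) - 2  [with V_2=-1, V_1=5]  = 3; V_5 = 2·V_3 + 2·V_4 - 2  [with V_3=-20, V_4=3]  = -36.
Change = -26 − (-36) = 10.

10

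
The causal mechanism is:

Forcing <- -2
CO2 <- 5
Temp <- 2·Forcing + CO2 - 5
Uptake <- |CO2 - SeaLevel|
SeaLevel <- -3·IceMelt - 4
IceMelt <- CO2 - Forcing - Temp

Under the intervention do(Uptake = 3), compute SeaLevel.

-37

do(Uptake=3) replaces the equation Uptake <- |CO2 - SeaLevel| with the constant Uptake = 3.
Since SeaLevel is not a descendant of the intervened variable, it is unaffected.
Temp = 2·Forcing + CO2 - 5  [with Forcing=-2, CO2=5]  = -4
IceMelt = CO2 - Forcing - Temp  [with CO2=5, Forcing=-2, Temp=-4]  = 11
SeaLevel = -3·IceMelt - 4  [with IceMelt=11]  = -37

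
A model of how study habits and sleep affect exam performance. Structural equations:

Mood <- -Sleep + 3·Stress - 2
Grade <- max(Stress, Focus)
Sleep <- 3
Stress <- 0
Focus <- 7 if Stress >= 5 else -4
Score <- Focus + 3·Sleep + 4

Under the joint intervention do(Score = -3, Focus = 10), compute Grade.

The joint intervention fixes Score = -3, Focus = 10, removing each variable's own equation.
Grade = max(Stress, Focus)  [with Stress=0, Focus=10]  = 10

10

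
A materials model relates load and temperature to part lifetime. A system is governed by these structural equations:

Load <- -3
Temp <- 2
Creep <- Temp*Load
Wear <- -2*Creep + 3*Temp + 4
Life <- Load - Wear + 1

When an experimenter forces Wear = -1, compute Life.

Intervening sets Wear = -1 and removes its equation (Wear <- -2*Creep + 3*Temp + 4).
Life = Load - Wear + 1  [with Load=-3, Wear=-1]  = -1

-1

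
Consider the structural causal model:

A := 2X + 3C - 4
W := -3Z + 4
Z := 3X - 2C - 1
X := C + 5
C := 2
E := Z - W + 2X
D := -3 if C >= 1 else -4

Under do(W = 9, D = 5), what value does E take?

Under do(W = 9, D = 5), each intervened variable's structural equation is replaced by its fixed value.
X = C + 5  [with C=2]  = 7
Z = 3X - 2C - 1  [with X=7, C=2]  = 16
E = Z - W + 2X  [with Z=16, W=9, X=7]  = 21

21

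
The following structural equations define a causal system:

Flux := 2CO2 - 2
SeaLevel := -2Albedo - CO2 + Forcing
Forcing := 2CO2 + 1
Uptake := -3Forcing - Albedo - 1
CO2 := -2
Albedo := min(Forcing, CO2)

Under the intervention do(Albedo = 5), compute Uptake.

3

The intervention breaks the incoming arrows to Albedo: Albedo := min(Forcing, CO2) no longer applies, and Albedo = 5.
Forcing = 2CO2 + 1  [with CO2=-2]  = -3
Uptake = -3Forcing - Albedo - 1  [with Forcing=-3, Albedo=5]  = 3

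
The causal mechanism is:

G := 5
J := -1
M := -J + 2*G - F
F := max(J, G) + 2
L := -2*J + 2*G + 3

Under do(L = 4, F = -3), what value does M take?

14

Setting L = 4, F = -3 by intervention discards those variables' equations.
M = -J + 2*G - F  [with J=-1, G=5, F=-3]  = 14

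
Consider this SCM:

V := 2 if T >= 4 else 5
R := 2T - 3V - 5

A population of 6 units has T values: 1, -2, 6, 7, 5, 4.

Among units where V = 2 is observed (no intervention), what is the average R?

Conditioning on V=2 selects the 4 unit(s) with T ∈ {6, 7, 5, 4}. Their R values: 1, 3, -1, -3. Mean = 0.

0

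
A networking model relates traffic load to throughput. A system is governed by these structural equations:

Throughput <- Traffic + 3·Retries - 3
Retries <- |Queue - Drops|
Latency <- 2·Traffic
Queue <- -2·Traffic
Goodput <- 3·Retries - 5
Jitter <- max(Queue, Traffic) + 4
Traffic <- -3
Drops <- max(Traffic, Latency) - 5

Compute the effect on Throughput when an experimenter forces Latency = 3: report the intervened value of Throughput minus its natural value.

Under do(Latency=3), the mechanism Latency <- 2·Traffic is discarded; Latency is fixed at 3.
Queue = -2·Traffic  [with Traffic=-3]  = 6
Drops = max(Traffic, Latency) - 5  [with Traffic=-3, Latency=3]  = -2
Retries = |Queue - Drops|  [with Queue=6, Drops=-2]  = 8
Throughput = Traffic + 3·Retries - 3  [with Traffic=-3, Retries=8]  = 18
Without intervention: Latency = 2·Traffic  [with Traffic=-3]  = -6; Queue = -2·Traffic  [with Traffic=-3]  = 6; Drops = max(Traffic, Latency) - 5  [with Traffic=-3, Latency=-6]  = -8; Retries = |Queue - Drops|  [with Queue=6, Drops=-8]  = 14; Throughput = Traffic + 3·Retries - 3  [with Traffic=-3, Retries=14]  = 36.
Change = 18 − 36 = -18.

-18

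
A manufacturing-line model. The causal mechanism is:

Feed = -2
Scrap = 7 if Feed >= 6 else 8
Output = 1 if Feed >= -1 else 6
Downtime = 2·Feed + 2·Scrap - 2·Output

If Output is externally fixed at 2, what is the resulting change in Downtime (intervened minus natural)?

The intervention breaks the incoming arrows to Output: Output = 1 if Feed >= -1 else 6 no longer applies, and Output = 2.
Scrap = 7 if Feed >= 6 else 8  [with Feed=-2]  = 8
Downtime = 2·Feed + 2·Scrap - 2·Output  [with Feed=-2, Scrap=8, Output=2]  = 8
Without intervention: Scrap = 7 if Feed >= 6 else 8  [with Feed=-2]  = 8; Output = 1 if Feed >= -1 else 6  [with Feed=-2]  = 6; Downtime = 2·Feed + 2·Scrap - 2·Output  [with Feed=-2, Scrap=8, Output=6]  = 0.
Change = 8 − 0 = 8.

8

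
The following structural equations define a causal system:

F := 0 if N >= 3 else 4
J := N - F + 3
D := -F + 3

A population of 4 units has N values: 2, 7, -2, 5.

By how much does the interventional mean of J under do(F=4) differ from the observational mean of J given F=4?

The intervention sets F=4 in all 4 units regardless of N. Recomputing J per unit gives 1, 6, -3, 4; average 2.
Conditioning on F=4 selects the 2 unit(s) with N ∈ {2, -2}. Their J values: 1, -3. Mean = -1.
Difference = 2 − (-1) = 3.

3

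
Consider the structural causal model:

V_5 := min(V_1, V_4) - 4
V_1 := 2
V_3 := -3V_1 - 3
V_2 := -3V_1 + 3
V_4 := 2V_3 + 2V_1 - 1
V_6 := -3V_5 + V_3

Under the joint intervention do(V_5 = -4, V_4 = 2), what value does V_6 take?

3

Setting V_5 = -4, V_4 = 2 by intervention discards those variables' equations.
V_3 = -3V_1 - 3  [with V_1=2]  = -9
V_6 = -3V_5 + V_3  [with V_5=-4, V_3=-9]  = 3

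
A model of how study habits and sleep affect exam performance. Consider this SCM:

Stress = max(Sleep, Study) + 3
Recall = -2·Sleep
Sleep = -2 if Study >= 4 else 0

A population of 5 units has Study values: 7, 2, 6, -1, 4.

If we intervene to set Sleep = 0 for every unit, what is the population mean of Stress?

do(Sleep=0) breaks Sleep's dependence on Study. With Sleep=0 fixed, Stress across the units is 10, 5, 9, 3, 7, mean 6.8.

6.8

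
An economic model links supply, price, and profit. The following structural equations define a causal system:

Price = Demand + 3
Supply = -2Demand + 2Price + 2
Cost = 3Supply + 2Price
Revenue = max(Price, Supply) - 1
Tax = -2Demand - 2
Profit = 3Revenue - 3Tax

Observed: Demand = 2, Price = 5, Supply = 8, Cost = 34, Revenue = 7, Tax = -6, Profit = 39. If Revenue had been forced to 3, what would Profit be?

27

Under do(Revenue=3), the mechanism Revenue = max(Price, Supply) - 1 is discarded; Revenue is fixed at 3.
Tax = -2Demand - 2  [with Demand=2]  = -6
Profit = 3Revenue - 3Tax  [with Revenue=3, Tax=-6]  = 27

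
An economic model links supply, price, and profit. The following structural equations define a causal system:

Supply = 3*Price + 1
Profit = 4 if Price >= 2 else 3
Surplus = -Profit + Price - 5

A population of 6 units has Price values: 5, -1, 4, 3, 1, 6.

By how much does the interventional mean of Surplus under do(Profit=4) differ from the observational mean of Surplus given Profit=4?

do(Profit=4) breaks Profit's dependence on Price. With Profit=4 fixed, Surplus across the units is -4, -10, -5, -6, -8, -3, mean -6.
Observing Profit=4 restricts to units where Profit's equation naturally yields 4: Price ∈ {5, 4, 3, 6}. In that subpopulation Surplus = -4, -5, -6, -3, mean -4.5.
Difference = -6 − (-4.5) = -1.5.

-1.5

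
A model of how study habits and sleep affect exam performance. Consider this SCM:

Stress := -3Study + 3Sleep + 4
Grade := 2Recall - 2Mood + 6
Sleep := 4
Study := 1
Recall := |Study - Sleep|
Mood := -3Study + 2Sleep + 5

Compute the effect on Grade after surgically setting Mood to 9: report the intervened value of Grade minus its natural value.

2

Under do(Mood=9), the mechanism Mood := -3Study + 2Sleep + 5 is discarded; Mood is fixed at 9.
Recall = |Study - Sleep|  [with Study=1, Sleep=4]  = 3
Grade = 2Recall - 2Mood + 6  [with Recall=3, Mood=9]  = -6
Without intervention: Mood = -3Study + 2Sleep + 5  [with Study=1, Sleep=4]  = 10; Recall = |Study - Sleep|  [with Study=1, Sleep=4]  = 3; Grade = 2Recall - 2Mood + 6  [with Recall=3, Mood=10]  = -8.
Change = -6 − (-8) = 2.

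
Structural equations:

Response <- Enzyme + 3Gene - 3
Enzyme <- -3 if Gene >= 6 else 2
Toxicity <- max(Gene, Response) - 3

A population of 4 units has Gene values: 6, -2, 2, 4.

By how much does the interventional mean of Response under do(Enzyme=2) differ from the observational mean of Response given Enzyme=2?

3.5

Under do(Enzyme=2), Enzyme's equation is replaced by Enzyme=2 for every unit. Per-unit Response: 17, -7, 5, 11. Mean = 6.5.
Conditioning on Enzyme=2 selects the 3 unit(s) with Gene ∈ {-2, 2, 4}. Their Response values: -7, 5, 11. Mean = 3.
Difference = 6.5 − 3 = 3.5.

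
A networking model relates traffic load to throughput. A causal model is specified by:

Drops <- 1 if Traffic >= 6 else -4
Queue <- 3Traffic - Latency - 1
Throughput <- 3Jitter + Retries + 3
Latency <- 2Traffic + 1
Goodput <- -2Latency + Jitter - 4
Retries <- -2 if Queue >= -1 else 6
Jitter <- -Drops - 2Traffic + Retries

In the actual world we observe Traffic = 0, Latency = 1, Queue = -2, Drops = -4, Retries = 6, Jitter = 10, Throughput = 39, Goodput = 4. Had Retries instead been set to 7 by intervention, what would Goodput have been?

5

do(Retries=7) replaces the equation Retries <- -2 if Queue >= -1 else 6 with the constant Retries = 7.
Latency = 2Traffic + 1  [with Traffic=0]  = 1
Drops = 1 if Traffic >= 6 else -4  [with Traffic=0]  = -4
Jitter = -Drops - 2Traffic + Retries  [with Drops=-4, Traffic=0, Retries=7]  = 11
Goodput = -2Latency + Jitter - 4  [with Latency=1, Jitter=11]  = 5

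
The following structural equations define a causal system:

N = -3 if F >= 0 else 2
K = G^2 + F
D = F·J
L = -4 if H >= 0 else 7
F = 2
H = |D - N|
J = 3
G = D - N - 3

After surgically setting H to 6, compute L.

-4

Under do(H=6), the mechanism H = |D - N| is discarded; H is fixed at 6.
L = -4 if H >= 0 else 7  [with H=6]  = -4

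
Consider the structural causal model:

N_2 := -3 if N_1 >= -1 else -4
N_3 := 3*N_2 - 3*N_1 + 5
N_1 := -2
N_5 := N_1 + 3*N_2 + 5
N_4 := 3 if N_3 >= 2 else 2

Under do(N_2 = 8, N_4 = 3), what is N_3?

35

The joint intervention fixes N_2 = 8, N_4 = 3, removing each variable's own equation.
N_3 = 3*N_2 - 3*N_1 + 5  [with N_2=8, N_1=-2]  = 35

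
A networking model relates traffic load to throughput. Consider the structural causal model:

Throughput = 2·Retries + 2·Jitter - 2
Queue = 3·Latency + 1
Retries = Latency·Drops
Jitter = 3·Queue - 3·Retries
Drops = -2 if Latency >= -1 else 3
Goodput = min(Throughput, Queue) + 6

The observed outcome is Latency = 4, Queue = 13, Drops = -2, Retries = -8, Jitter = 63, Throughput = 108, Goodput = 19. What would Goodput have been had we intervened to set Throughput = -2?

Intervening sets Throughput = -2 and removes its equation (Throughput = 2·Retries + 2·Jitter - 2).
Queue = 3·Latency + 1  [with Latency=4]  = 13
Goodput = min(Throughput, Queue) + 6  [with Throughput=-2, Queue=13]  = 4

4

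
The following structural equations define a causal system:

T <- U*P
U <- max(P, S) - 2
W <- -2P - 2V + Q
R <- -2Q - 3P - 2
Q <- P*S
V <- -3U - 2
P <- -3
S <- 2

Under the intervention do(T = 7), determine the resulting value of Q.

-6

Intervening sets T = 7 and removes its equation (T <- U*P).
Q is not downstream of the intervention, so its value is determined by the original equations.
Q = P*S  [with P=-3, S=2]  = -6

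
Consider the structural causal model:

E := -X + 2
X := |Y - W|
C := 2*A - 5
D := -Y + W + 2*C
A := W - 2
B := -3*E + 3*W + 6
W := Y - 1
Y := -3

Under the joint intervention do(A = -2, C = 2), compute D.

3

Setting A = -2, C = 2 by intervention discards those variables' equations.
W = Y - 1  [with Y=-3]  = -4
D = -Y + W + 2*C  [with Y=-3, W=-4, C=2]  = 3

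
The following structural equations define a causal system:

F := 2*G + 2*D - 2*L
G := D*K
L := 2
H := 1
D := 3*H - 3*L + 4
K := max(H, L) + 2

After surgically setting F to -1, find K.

do(F=-1) replaces the equation F := 2*G + 2*D - 2*L with the constant F = -1.
No directed path runs from F to K, so K keeps its natural value.
K = max(H, L) + 2  [with H=1, L=2]  = 4

4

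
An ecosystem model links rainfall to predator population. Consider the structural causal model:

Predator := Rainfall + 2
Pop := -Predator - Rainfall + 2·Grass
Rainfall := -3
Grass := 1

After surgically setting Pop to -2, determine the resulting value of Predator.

Under do(Pop=-2), the mechanism Pop := -Predator - Rainfall + 2·Grass is discarded; Pop is fixed at -2.
Since Predator is not a descendant of the intervened variable, it is unaffected.
Predator = Rainfall + 2  [with Rainfall=-3]  = -1

-1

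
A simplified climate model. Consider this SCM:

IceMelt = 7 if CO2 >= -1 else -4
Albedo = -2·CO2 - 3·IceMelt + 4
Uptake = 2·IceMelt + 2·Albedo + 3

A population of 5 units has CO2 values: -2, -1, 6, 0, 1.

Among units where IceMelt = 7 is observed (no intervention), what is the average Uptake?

-23

Conditioning on IceMelt=7 selects the 4 unit(s) with CO2 ∈ {-1, 6, 0, 1}. Their Uptake values: -13, -41, -17, -21. Mean = -23.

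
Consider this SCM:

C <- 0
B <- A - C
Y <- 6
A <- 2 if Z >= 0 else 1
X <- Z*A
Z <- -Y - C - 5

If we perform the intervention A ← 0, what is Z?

Under do(A=0), the mechanism A <- 2 if Z >= 0 else 1 is discarded; A is fixed at 0.
Since Z is not a descendant of the intervened variable, it is unaffected.
Z = -Y - C - 5  [with Y=6, C=0]  = -11

-11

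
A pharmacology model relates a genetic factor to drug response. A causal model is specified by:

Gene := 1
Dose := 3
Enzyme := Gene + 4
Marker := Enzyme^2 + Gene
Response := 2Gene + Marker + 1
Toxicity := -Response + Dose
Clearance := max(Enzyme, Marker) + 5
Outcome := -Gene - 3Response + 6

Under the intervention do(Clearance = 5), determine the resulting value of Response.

The intervention breaks the incoming arrows to Clearance: Clearance := max(Enzyme, Marker) + 5 no longer applies, and Clearance = 5.
Response is not downstream of the intervention, so its value is determined by the original equations.
Enzyme = Gene + 4  [with Gene=1]  = 5
Marker = Enzyme^2 + Gene  [with Enzyme=5, Gene=1]  = 26
Response = 2Gene + Marker + 1  [with Gene=1, Marker=26]  = 29

29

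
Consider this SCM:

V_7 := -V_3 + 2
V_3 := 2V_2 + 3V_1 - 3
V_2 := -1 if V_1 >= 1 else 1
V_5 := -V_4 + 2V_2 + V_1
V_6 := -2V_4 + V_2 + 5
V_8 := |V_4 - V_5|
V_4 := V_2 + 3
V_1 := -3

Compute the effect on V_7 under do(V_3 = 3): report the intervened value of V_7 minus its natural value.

The intervention breaks the incoming arrows to V_3: V_3 := 2V_2 + 3V_1 - 3 no longer applies, and V_3 = 3.
V_7 = -V_3 + 2  [with V_3=3]  = -1
Without intervention: V_2 = -1 if V_1 >= 1 else 1  [with V_1=-3]  = 1; V_3 = 2V_2 + 3V_1 - 3  [with V_2=1, V_1=-3]  = -10; V_7 = -V_3 + 2  [with V_3=-10]  = 12.
Change = -1 − 12 = -13.

-13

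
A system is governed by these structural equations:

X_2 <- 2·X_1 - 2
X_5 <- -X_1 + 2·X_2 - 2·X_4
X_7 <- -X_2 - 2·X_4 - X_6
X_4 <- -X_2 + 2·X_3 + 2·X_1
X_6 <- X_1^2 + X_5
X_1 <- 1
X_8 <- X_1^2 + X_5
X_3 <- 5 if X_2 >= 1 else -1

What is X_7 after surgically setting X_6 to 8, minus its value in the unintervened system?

-8

Intervening sets X_6 = 8 and removes its equation (X_6 <- X_1^2 + X_5).
X_2 = 2·X_1 - 2  [with X_1=1]  = 0
X_3 = 5 if X_2 >= 1 else -1  [with X_2=0]  = -1
X_4 = -X_2 + 2·X_3 + 2·X_1  [with X_2=0, X_3=-1, X_1=1]  = 0
X_7 = -X_2 - 2·X_4 - X_6  [with X_2=0, X_4=0, X_6=8]  = -8
Without intervention: X_2 = 2·X_1 - 2  [with X_1=1]  = 0; X_3 = 5 if X_2 >= 1 else -1  [with X_2=0]  = -1; X_4 = -X_2 + 2·X_3 + 2·X_1  [with X_2=0, X_3=-1, X_1=1]  = 0; X_5 = -X_1 + 2·X_2 - 2·X_4  [with X_1=1, X_2=0, X_4=0]  = -1; X_6 = X_1^2 + X_5  [with X_1=1, X_5=-1]  = 0; X_7 = -X_2 - 2·X_4 - X_6  [with X_2=0, X_4=0, X_6=0]  = 0.
Change = -8 − 0 = -8.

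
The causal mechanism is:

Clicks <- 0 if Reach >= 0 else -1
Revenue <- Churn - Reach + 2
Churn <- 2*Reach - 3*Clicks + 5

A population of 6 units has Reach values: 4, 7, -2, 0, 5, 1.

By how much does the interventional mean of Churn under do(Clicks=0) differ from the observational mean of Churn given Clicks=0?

Under do(Clicks=0), Clicks's equation is replaced by Clicks=0 for every unit. Per-unit Churn: 13, 19, 1, 5, 15, 7. Mean = 10.
Observing Clicks=0 restricts to units where Clicks's equation naturally yields 0: Reach ∈ {4, 7, 0, 5, 1}. In that subpopulation Churn = 13, 19, 5, 15, 7, mean 11.8.
Difference = 10 − 11.8 = -1.8.

-1.8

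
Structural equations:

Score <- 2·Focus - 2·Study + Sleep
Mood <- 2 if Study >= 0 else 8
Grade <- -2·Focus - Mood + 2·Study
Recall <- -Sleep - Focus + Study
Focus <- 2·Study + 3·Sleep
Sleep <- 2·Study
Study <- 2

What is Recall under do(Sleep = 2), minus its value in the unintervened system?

8

Under do(Sleep=2), the mechanism Sleep <- 2·Study is discarded; Sleep is fixed at 2.
Focus = 2·Study + 3·Sleep  [with Study=2, Sleep=2]  = 10
Recall = -Sleep - Focus + Study  [with Sleep=2, Focus=10, Study=2]  = -10
Without intervention: Sleep = 2·Study  [with Study=2]  = 4; Focus = 2·Study + 3·Sleep  [with Study=2, Sleep=4]  = 16; Recall = -Sleep - Focus + Study  [with Sleep=4, Focus=16, Study=2]  = -18.
Change = -10 − (-18) = 8.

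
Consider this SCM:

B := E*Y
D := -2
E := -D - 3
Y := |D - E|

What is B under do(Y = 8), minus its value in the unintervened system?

The intervention breaks the incoming arrows to Y: Y := |D - E| no longer applies, and Y = 8.
E = -D - 3  [with D=-2]  = -1
B = E*Y  [with E=-1, Y=8]  = -8
Without intervention: E = -D - 3  [with D=-2]  = -1; Y = |D - E|  [with D=-2, E=-1]  = 1; B = E*Y  [with E=-1, Y=1]  = -1.
Change = -8 − (-1) = -7.

-7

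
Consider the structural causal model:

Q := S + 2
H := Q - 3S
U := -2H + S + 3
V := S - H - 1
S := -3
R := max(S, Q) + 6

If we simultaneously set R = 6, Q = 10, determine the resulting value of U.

-38

The joint intervention fixes R = 6, Q = 10, removing each variable's own equation.
H = Q - 3S  [with Q=10, S=-3]  = 19
U = -2H + S + 3  [with H=19, S=-3]  = -38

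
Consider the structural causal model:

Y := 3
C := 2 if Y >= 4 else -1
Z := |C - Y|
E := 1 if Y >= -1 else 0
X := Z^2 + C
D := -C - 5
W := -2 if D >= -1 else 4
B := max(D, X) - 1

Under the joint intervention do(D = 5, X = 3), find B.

Under do(D = 5, X = 3), each intervened variable's structural equation is replaced by its fixed value.
B = max(D, X) - 1  [with D=5, X=3]  = 4

4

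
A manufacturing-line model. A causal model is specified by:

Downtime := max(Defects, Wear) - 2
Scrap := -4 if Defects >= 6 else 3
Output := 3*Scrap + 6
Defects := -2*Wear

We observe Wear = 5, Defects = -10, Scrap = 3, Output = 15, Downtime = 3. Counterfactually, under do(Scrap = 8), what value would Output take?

The intervention breaks the incoming arrows to Scrap: Scrap := -4 if Defects >= 6 else 3 no longer applies, and Scrap = 8.
Output = 3*Scrap + 6  [with Scrap=8]  = 30

30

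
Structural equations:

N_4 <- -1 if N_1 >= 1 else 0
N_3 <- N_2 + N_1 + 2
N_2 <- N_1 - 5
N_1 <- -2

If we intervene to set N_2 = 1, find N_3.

The intervention breaks the incoming arrows to N_2: N_2 <- N_1 - 5 no longer applies, and N_2 = 1.
N_3 = N_2 + N_1 + 2  [with N_2=1, N_1=-2]  = 1

1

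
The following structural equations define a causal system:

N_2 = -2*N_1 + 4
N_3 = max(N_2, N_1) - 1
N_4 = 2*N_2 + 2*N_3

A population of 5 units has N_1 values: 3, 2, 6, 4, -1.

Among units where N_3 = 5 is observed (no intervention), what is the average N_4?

E[N_4|N_3=5] averages over only the 2 units with N_3=5 (N_1 = 6, -1): N_4 = -6, 22, mean 8.

8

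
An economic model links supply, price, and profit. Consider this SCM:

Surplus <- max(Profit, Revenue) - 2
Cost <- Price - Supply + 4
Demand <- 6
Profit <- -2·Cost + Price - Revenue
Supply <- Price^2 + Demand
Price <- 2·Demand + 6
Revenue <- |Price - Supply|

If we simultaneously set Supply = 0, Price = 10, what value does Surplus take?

8

The joint intervention fixes Supply = 0, Price = 10, removing each variable's own equation.
Cost = Price - Supply + 4  [with Price=10, Supply=0]  = 14
Revenue = |Price - Supply|  [with Price=10, Supply=0]  = 10
Profit = -2·Cost + Price - Revenue  [with Cost=14, Price=10, Revenue=10]  = -28
Surplus = max(Profit, Revenue) - 2  [with Profit=-28, Revenue=10]  = 8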